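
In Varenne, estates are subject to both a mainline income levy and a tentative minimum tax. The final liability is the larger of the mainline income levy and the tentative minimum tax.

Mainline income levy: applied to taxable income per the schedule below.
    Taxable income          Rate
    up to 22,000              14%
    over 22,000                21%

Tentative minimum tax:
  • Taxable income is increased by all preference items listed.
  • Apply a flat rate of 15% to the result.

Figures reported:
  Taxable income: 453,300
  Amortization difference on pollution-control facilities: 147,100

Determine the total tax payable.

93,653

Tentative minimum tax:
  Adjusted income: 453,300 + 147,100 = 600,400
  600,400 × 15% = 90,060

Mainline income levy:
  22,000 × 14% = 3,080
  431,300 × 21% = 90,573
  → 93,653

93,653 > 90,060, so the mainline income levy governs.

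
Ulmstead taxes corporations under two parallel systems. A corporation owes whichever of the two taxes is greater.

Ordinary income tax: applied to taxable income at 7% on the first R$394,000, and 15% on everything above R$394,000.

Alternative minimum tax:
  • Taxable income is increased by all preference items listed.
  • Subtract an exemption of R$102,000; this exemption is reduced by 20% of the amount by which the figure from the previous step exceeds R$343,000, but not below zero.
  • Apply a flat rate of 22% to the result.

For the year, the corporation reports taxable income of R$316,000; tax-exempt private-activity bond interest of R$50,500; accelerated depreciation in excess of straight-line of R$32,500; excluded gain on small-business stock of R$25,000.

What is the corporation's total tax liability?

Alternative minimum tax:
  Adjusted income: R$316,000 + R$50,500 + R$32,500 + R$25,000 = R$424,000
  Exemption: R$102,000 − 20% × (R$424,000 − R$343,000) = R$102,000 − R$16,200 = R$85,800
  Base: R$424,000 − R$85,800 = R$338,200
  R$338,200 × 22% = R$74,404

Ordinary income tax:
  R$316,000 × 7% = R$22,120

R$74,404 > R$22,120, so the alternative minimum tax is the binding amount.

R$74,404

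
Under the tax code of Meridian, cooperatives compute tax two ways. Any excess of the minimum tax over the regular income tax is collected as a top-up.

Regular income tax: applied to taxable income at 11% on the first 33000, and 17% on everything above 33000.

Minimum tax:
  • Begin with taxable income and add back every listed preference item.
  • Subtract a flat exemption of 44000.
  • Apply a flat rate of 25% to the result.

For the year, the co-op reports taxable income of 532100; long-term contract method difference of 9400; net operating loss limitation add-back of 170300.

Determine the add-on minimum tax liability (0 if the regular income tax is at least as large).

Minimum tax:
  Adjusted income: 532100 + 9400 + 170300 = 711800
  Less exemption 44000 → base 667800
  667800 × 25% = 166950

Regular income tax:
  33000 × 11% = 3630
  499100 × 17% = 84847
  → 88477

Excess of minimum tax over regular income tax: 166950 − 88477 = 78473.

78473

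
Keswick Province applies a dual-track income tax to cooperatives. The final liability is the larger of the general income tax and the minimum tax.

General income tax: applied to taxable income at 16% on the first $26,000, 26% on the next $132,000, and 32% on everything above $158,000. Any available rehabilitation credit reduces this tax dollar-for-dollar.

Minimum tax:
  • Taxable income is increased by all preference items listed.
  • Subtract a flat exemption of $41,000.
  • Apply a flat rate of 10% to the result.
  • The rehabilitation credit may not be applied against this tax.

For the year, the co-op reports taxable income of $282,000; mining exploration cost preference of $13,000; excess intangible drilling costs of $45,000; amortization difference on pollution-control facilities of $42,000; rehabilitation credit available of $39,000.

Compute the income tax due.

General income tax:
  $26,000 × 16% = $4,160
  $132,000 × 26% = $34,320
  $124,000 × 32% = $39,680
  → $78,160
  Less rehabilitation credit $39,000 → $39,160

Minimum tax:
  Adjusted income: $282,000 + $13,000 + $45,000 + $42,000 = $382,000
  Less exemption $41,000 → base $341,000
  $341,000 × 10% = $34,100

$39,160 > $34,100, so the general income tax governs.

$39,160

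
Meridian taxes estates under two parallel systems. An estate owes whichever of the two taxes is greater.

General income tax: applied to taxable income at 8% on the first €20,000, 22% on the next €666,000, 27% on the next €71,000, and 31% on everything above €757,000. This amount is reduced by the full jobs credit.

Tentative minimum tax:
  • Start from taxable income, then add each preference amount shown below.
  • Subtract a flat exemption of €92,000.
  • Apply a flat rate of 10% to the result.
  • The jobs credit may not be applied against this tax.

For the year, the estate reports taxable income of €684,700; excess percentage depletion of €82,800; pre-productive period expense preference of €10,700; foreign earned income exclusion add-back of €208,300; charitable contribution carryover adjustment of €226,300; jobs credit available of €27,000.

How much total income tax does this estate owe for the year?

€120,834

Tentative minimum tax:
  Adjusted income: €684,700 + €82,800 + €10,700 + €208,300 + €226,300 = €1,212,800
  Less exemption €92,000 → base €1,120,800
  €1,120,800 × 10% = €112,080

General income tax:
  €20,000 × 8% = €1,600
  €664,700 × 22% = €146,234
  → €147,834
  Less jobs credit €27,000 → €120,834

€120,834 > €112,080, so the general income tax governs.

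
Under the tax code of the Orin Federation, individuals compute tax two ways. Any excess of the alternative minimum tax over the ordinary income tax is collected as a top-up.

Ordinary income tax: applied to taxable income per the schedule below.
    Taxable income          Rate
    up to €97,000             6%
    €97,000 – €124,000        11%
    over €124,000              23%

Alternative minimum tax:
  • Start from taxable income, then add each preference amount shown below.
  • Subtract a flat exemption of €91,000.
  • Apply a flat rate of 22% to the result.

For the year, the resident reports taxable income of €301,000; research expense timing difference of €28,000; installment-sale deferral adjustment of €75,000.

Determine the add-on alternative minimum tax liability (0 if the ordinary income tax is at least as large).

€19,360

Ordinary income tax:
  €97,000 × 6% = €5,820
  €27,000 × 11% = €2,970
  €177,000 × 23% = €40,710
  → €49,500

Alternative minimum tax:
  Adjusted income: €301,000 + €28,000 + €75,000 = €404,000
  Less exemption €91,000 → base €313,000
  €313,000 × 22% = €68,860

Excess of alternative minimum tax over ordinary income tax: €68,860 − €49,500 = €19,360.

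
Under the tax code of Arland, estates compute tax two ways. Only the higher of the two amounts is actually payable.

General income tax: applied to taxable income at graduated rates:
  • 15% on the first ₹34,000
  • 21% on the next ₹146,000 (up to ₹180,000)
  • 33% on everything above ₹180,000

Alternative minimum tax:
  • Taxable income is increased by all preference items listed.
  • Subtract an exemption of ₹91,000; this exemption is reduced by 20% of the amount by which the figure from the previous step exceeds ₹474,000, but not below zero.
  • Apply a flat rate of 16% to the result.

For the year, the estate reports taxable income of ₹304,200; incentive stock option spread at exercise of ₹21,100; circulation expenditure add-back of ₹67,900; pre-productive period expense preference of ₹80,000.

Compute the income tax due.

General income tax:
  ₹34,000 × 15% = ₹5,100
  ₹146,000 × 21% = ₹30,660
  ₹124,200 × 33% = ₹40,986
  → ₹76,746

Alternative minimum tax:
  Adjusted income: ₹304,200 + ₹21,100 + ₹67,900 + ₹80,000 = ₹473,200
  Exemption: ₹473,200 ≤ ₹474,000, so full ₹91,000 applies
  Base: ₹473,200 − ₹91,000 = ₹382,200
  ₹382,200 × 16% = ₹61,152

₹76,746 > ₹61,152, so the general income tax governs.

₹76,746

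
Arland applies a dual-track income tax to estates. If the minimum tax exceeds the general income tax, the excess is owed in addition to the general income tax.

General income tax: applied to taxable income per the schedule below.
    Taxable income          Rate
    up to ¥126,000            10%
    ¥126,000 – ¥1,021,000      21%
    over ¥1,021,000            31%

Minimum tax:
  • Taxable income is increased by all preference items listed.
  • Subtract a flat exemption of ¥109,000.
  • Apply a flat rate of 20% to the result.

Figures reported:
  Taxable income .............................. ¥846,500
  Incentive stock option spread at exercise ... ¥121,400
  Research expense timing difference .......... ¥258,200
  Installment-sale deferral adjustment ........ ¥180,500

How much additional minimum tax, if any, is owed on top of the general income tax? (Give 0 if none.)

¥95,615

Minimum tax:
  Adjusted income: ¥846,500 + ¥121,400 + ¥258,200 + ¥180,500 = ¥1,406,600
  Less exemption ¥109,000 → base ¥1,297,600
  ¥1,297,600 × 20% = ¥259,520

General income tax:
  ¥126,000 × 10% = ¥12,600
  ¥720,500 × 21% = ¥151,305
  → ¥163,905

Excess of minimum tax over general income tax: ¥259,520 − ¥163,905 = ¥95,615.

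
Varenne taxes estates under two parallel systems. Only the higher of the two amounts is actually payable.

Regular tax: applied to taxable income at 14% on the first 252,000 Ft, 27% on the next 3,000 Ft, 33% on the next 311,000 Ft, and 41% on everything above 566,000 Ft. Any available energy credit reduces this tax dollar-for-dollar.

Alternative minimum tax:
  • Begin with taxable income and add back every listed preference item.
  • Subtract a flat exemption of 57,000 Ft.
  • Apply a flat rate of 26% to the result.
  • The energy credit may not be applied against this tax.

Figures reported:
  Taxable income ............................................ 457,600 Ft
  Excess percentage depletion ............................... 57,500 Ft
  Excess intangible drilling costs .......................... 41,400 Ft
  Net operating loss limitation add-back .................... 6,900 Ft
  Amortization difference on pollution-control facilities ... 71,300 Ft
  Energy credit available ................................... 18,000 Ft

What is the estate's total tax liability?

Alternative minimum tax:
  Adjusted income: 457,600 Ft + 57,500 Ft + 41,400 Ft + 6,900 Ft + 71,300 Ft = 634,700 Ft
  Less exemption 57,000 Ft → base 577,700 Ft
  577,700 Ft × 26% = 150,202 Ft

Regular tax:
  252,000 Ft × 14% = 35,280 Ft
  3,000 Ft × 27% = 810 Ft
  202,600 Ft × 33% = 66,858 Ft
  → 102,948 Ft
  Less energy credit 18,000 Ft → 84,948 Ft

150,202 Ft > 84,948 Ft, so the alternative minimum tax is the binding amount.

150,202 Ft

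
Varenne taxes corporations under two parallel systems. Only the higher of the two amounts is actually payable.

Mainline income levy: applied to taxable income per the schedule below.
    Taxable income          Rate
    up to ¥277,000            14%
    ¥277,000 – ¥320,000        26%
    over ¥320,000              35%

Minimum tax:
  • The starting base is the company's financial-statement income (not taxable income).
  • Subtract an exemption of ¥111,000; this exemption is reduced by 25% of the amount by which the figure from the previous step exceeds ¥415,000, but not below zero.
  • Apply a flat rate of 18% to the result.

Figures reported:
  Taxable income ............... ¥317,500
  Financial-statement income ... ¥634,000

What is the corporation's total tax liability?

¥103,995

Mainline income levy:
  ¥277,000 × 14% = ¥38,780
  ¥40,500 × 26% = ¥10,530
  → ¥49,310

Minimum tax:
  Base (financial-statement income): ¥634,000
  Exemption: ¥111,000 − 25% × (¥634,000 − ¥415,000) = ¥111,000 − ¥54,750 = ¥56,250
  Base: ¥634,000 − ¥56,250 = ¥577,750
  ¥577,750 × 18% = ¥103,995

¥103,995 > ¥49,310, so the minimum tax is the binding amount.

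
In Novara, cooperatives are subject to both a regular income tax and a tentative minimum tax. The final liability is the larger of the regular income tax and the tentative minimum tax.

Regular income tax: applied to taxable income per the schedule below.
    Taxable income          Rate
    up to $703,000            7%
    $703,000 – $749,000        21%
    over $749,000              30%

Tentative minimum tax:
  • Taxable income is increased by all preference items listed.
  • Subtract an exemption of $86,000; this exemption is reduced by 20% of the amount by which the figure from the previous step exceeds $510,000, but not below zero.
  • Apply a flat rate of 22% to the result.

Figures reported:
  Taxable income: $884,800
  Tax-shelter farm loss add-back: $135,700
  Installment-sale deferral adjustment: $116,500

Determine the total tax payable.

$250,140

Tentative minimum tax:
  Adjusted income: $884,800 + $135,700 + $116,500 = $1,137,000
  Exemption: 20% × ($1,137,000 − $510,000) = $125,400 ≥ $86,000, so the exemption is fully phased out
  Base: $1,137,000 − $0 = $1,137,000
  $1,137,000 × 22% = $250,140

Regular income tax:
  $703,000 × 7% = $49,210
  $46,000 × 21% = $9,660
  $135,800 × 30% = $40,740
  → $99,610

$250,140 > $99,610, so the tentative minimum tax is the binding amount.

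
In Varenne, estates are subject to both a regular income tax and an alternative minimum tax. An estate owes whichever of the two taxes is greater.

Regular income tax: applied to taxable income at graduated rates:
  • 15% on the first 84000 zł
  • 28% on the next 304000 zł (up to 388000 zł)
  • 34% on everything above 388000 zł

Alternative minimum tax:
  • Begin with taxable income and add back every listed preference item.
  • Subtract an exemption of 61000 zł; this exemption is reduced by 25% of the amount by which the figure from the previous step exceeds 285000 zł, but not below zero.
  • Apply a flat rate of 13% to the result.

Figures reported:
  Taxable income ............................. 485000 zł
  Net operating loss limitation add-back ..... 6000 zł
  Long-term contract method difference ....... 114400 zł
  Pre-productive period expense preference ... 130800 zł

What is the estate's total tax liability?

Alternative minimum tax:
  Adjusted income: 485000 zł + 6000 zł + 114400 zł + 130800 zł = 736200 zł
  Exemption: 25% × (736200 zł − 285000 zł) = 112800 zł ≥ 61000 zł, so the exemption is fully phased out
  Base: 736200 zł − 0 zł = 736200 zł
  736200 zł × 13% = 95706 zł

Regular income tax:
  84000 zł × 15% = 12600 zł
  304000 zł × 28% = 85120 zł
  97000 zł × 34% = 32980 zł
  → 130700 zł

130700 zł > 95706 zł, so the regular income tax governs.

130700 zł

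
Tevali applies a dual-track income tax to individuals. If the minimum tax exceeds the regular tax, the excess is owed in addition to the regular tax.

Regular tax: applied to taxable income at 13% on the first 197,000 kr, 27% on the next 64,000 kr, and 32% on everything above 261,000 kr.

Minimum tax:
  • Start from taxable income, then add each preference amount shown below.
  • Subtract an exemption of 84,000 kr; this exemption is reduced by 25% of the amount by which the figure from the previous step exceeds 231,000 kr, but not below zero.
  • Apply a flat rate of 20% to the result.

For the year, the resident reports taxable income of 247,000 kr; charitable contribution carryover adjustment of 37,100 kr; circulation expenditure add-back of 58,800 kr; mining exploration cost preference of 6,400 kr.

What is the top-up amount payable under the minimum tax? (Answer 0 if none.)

Minimum tax:
  Adjusted income: 247,000 kr + 37,100 kr + 58,800 kr + 6,400 kr = 349,300 kr
  Exemption: 84,000 kr − 25% × (349,300 kr − 231,000 kr) = 84,000 kr − 29,575 kr = 54,425 kr
  Base: 349,300 kr − 54,425 kr = 294,875 kr
  294,875 kr × 20% = 58,975 kr

Regular tax:
  197,000 kr × 13% = 25,610 kr
  50,000 kr × 27% = 13,500 kr
  → 39,110 kr

Excess of minimum tax over regular tax: 58,975 kr − 39,110 kr = 19,865 kr.

19,865 kr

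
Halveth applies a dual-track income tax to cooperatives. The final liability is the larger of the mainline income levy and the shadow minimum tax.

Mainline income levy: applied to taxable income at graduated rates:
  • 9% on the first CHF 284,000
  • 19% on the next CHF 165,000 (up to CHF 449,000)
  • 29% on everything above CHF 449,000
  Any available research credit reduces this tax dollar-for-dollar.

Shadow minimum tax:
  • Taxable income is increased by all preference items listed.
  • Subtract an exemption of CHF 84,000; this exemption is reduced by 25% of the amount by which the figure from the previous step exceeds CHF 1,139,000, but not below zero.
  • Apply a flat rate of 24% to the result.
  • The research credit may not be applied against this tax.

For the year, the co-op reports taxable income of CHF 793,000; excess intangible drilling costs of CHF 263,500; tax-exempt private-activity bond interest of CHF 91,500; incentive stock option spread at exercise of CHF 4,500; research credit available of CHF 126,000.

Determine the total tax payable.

CHF 257,250

Shadow minimum tax:
  Adjusted income: CHF 793,000 + CHF 263,500 + CHF 91,500 + CHF 4,500 = CHF 1,152,500
  Exemption: CHF 84,000 − 25% × (CHF 1,152,500 − CHF 1,139,000) = CHF 84,000 − CHF 3,375 = CHF 80,625
  Base: CHF 1,152,500 − CHF 80,625 = CHF 1,071,875
  CHF 1,071,875 × 24% = CHF 257,250

Mainline income levy:
  CHF 284,000 × 9% = CHF 25,560
  CHF 165,000 × 19% = CHF 31,350
  CHF 344,000 × 29% = CHF 99,760
  → CHF 156,670
  Less research credit CHF 126,000 → CHF 30,670

CHF 257,250 > CHF 30,670, so the shadow minimum tax is the binding amount.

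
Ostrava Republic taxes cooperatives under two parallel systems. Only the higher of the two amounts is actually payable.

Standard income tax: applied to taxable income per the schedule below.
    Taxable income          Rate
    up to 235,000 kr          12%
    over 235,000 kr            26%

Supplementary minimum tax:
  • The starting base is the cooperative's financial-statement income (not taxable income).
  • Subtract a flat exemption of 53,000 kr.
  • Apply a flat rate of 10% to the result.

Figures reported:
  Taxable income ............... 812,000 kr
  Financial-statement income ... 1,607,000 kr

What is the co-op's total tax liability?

178,220 kr

Supplementary minimum tax:
  Base (financial-statement income): 1,607,000 kr
  Less exemption 53,000 kr → base 1,554,000 kr
  1,554,000 kr × 10% = 155,400 kr

Standard income tax:
  235,000 kr × 12% = 28,200 kr
  577,000 kr × 26% = 150,020 kr
  → 178,220 kr

178,220 kr > 155,400 kr, so the standard income tax governs.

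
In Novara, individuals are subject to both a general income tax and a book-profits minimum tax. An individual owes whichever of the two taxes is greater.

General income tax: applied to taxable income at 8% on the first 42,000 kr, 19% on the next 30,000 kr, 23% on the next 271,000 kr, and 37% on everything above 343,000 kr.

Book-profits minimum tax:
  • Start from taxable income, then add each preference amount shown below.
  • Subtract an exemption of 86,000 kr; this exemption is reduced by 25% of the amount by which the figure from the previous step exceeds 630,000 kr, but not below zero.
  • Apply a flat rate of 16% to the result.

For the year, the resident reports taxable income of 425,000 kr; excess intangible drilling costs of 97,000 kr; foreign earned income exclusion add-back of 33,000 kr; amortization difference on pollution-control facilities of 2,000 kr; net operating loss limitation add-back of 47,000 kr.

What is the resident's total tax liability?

101,730 kr

Book-profits minimum tax:
  Adjusted income: 425,000 kr + 97,000 kr + 33,000 kr + 2,000 kr + 47,000 kr = 604,000 kr
  Exemption: 604,000 kr ≤ 630,000 kr, so full 86,000 kr applies
  Base: 604,000 kr − 86,000 kr = 518,000 kr
  518,000 kr × 16% = 82,880 kr

General income tax:
  42,000 kr × 8% = 3,360 kr
  30,000 kr × 19% = 5,700 kr
  271,000 kr × 23% = 62,330 kr
  82,000 kr × 37% = 30,340 kr
  → 101,730 kr

101,730 kr > 82,880 kr, so the general income tax governs.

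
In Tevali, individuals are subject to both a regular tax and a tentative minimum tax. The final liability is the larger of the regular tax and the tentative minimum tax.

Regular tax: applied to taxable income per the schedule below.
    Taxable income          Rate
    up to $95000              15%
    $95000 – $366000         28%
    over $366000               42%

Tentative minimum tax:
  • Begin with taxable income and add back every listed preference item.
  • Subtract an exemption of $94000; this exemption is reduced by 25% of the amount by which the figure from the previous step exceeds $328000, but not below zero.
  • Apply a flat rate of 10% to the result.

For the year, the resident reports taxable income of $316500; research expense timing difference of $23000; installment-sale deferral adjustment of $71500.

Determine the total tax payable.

Tentative minimum tax:
  Adjusted income: $316500 + $23000 + $71500 = $411000
  Exemption: $94000 − 25% × ($411000 − $328000) = $94000 − $20750 = $73250
  Base: $411000 − $73250 = $337750
  $337750 × 10% = $33775

Regular tax:
  $95000 × 15% = $14250
  $221500 × 28% = $62020
  → $76270

$76270 > $33775, so the regular tax governs.

$76270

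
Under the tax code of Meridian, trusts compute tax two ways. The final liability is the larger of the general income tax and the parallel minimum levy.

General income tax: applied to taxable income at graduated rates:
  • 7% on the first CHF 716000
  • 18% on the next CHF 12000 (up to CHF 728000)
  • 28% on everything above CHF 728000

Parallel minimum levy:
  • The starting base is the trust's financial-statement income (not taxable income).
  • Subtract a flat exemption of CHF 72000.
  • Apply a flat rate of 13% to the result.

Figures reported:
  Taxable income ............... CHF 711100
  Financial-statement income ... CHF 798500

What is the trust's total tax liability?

Parallel minimum levy:
  Base (financial-statement income): CHF 798500
  Less exemption CHF 72000 → base CHF 726500
  CHF 726500 × 13% = CHF 94445

General income tax:
  CHF 711100 × 7% = CHF 49777

CHF 94445 > CHF 49777, so the parallel minimum levy is the binding amount.

CHF 94445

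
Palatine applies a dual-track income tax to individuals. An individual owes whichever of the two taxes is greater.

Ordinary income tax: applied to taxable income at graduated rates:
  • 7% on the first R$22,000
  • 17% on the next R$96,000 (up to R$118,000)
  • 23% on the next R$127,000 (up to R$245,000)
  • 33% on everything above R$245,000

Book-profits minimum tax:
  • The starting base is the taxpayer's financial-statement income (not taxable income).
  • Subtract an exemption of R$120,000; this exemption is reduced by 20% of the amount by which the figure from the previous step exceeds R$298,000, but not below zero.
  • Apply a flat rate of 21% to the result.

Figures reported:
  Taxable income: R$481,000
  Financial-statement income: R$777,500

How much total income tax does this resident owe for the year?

R$158,214

Ordinary income tax:
  R$22,000 × 7% = R$1,540
  R$96,000 × 17% = R$16,320
  R$127,000 × 23% = R$29,210
  R$236,000 × 33% = R$77,880
  → R$124,950

Book-profits minimum tax:
  Base (financial-statement income): R$777,500
  Exemption: R$120,000 − 20% × (R$777,500 − R$298,000) = R$120,000 − R$95,900 = R$24,100
  Base: R$777,500 − R$24,100 = R$753,400
  R$753,400 × 21% = R$158,214

R$158,214 > R$124,950, so the book-profits minimum tax is the binding amount.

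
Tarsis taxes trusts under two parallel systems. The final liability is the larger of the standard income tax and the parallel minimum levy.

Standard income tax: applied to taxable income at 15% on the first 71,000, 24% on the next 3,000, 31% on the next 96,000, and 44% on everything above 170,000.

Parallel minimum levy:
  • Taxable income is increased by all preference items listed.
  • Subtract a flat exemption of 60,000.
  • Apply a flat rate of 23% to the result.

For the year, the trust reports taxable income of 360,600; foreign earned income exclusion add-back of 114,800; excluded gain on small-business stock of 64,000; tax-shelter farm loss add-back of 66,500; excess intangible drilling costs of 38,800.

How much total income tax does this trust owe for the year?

Parallel minimum levy:
  Adjusted income: 360,600 + 114,800 + 64,000 + 66,500 + 38,800 = 644,700
  Less exemption 60,000 → base 584,700
  584,700 × 23% = 134,481

Standard income tax:
  71,000 × 15% = 10,650
  3,000 × 24% = 720
  96,000 × 31% = 29,760
  190,600 × 44% = 83,864
  → 124,994

134,481 > 124,994, so the parallel minimum levy is the binding amount.

134,481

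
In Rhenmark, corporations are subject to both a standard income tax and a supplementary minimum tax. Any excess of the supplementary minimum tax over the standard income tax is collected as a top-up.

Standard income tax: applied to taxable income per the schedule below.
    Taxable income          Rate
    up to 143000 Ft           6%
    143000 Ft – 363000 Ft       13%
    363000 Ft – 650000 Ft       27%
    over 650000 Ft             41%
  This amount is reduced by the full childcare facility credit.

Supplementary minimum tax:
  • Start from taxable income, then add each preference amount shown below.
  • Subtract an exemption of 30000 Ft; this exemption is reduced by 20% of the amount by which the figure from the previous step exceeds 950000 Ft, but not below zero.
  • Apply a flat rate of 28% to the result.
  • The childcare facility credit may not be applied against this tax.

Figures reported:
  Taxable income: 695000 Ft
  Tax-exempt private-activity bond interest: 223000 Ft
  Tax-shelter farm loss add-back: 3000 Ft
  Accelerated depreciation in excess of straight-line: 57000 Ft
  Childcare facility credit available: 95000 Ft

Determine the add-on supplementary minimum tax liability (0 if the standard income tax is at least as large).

Supplementary minimum tax:
  Adjusted income: 695000 Ft + 223000 Ft + 3000 Ft + 57000 Ft = 978000 Ft
  Exemption: 30000 Ft − 20% × (978000 Ft − 950000 Ft) = 30000 Ft − 5600 Ft = 24400 Ft
  Base: 978000 Ft − 24400 Ft = 953600 Ft
  953600 Ft × 28% = 267008 Ft

Standard income tax:
  143000 Ft × 6% = 8580 Ft
  220000 Ft × 13% = 28600 Ft
  287000 Ft × 27% = 77490 Ft
  45000 Ft × 41% = 18450 Ft
  → 133120 Ft
  Less childcare facility credit 95000 Ft → 38120 Ft

Excess of supplementary minimum tax over standard income tax: 267008 Ft − 38120 Ft = 228888 Ft.

228888 Ft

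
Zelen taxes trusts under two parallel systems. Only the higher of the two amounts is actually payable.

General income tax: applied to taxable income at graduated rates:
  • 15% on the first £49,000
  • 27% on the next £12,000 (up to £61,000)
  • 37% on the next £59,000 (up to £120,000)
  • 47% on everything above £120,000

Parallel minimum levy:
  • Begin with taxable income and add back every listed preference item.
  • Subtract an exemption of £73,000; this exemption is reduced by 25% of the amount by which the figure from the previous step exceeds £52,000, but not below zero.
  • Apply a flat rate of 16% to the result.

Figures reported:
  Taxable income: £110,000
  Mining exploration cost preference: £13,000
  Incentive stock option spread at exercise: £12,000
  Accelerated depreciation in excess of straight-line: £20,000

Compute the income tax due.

£28,720

General income tax:
  £49,000 × 15% = £7,350
  £12,000 × 27% = £3,240
  £49,000 × 37% = £18,130
  → £28,720

Parallel minimum levy:
  Adjusted income: £110,000 + £13,000 + £12,000 + £20,000 = £155,000
  Exemption: £73,000 − 25% × (£155,000 − £52,000) = £73,000 − £25,750 = £47,250
  Base: £155,000 − £47,250 = £107,750
  £107,750 × 16% = £17,240

£28,720 > £17,240, so the general income tax governs.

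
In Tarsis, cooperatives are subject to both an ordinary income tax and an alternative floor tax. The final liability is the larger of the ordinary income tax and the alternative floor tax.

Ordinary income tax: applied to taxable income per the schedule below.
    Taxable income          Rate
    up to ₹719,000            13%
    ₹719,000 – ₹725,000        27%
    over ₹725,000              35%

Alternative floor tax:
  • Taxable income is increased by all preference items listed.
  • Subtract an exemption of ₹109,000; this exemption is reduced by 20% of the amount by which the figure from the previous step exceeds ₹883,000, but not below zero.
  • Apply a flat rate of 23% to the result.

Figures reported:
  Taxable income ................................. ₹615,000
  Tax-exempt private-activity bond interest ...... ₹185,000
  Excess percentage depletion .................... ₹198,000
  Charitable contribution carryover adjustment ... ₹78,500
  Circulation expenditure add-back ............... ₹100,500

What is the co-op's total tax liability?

₹259,164

Alternative floor tax:
  Adjusted income: ₹615,000 + ₹185,000 + ₹198,000 + ₹78,500 + ₹100,500 = ₹1,177,000
  Exemption: ₹109,000 − 20% × (₹1,177,000 − ₹883,000) = ₹109,000 − ₹58,800 = ₹50,200
  Base: ₹1,177,000 − ₹50,200 = ₹1,126,800
  ₹1,126,800 × 23% = ₹259,164

Ordinary income tax:
  ₹615,000 × 13% = ₹79,950

₹259,164 > ₹79,950, so the alternative floor tax is the binding amount.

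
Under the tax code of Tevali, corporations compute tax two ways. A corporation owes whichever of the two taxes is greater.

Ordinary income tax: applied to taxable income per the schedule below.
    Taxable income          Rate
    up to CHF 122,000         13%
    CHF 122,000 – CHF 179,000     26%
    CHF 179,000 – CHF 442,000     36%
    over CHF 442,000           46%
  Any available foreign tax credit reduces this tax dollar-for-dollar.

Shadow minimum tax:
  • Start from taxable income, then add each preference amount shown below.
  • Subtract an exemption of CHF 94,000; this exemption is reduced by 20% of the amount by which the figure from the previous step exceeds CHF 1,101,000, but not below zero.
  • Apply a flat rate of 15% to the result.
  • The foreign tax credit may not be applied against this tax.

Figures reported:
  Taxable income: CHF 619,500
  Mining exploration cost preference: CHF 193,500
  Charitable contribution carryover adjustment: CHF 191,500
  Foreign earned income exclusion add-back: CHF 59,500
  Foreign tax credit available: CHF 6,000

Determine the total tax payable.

CHF 201,010

Ordinary income tax:
  CHF 122,000 × 13% = CHF 15,860
  CHF 57,000 × 26% = CHF 14,820
  CHF 263,000 × 36% = CHF 94,680
  CHF 177,500 × 46% = CHF 81,650
  → CHF 207,010
  Less foreign tax credit CHF 6,000 → CHF 201,010

Shadow minimum tax:
  Adjusted income: CHF 619,500 + CHF 193,500 + CHF 191,500 + CHF 59,500 = CHF 1,064,000
  Exemption: CHF 1,064,000 ≤ CHF 1,101,000, so full CHF 94,000 applies
  Base: CHF 1,064,000 − CHF 94,000 = CHF 970,000
  CHF 970,000 × 15% = CHF 145,500

CHF 201,010 > CHF 145,500, so the ordinary income tax governs.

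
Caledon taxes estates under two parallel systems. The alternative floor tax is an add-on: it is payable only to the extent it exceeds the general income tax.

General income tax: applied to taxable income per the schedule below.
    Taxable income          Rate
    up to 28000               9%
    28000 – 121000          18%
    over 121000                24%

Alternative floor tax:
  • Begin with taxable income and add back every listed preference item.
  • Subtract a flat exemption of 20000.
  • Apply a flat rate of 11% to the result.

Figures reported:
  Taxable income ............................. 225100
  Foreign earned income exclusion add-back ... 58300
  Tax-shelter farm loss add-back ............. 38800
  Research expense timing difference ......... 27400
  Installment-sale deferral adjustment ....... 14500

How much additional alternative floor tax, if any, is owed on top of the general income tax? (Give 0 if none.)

0

Alternative floor tax:
  Adjusted income: 225100 + 58300 + 38800 + 27400 + 14500 = 364100
  Less exemption 20000 → base 344100
  344100 × 11% = 37851

General income tax:
  28000 × 9% = 2520
  93000 × 18% = 16740
  104100 × 24% = 24984
  → 44244

37851 ≤ 44244, so no add-on is due.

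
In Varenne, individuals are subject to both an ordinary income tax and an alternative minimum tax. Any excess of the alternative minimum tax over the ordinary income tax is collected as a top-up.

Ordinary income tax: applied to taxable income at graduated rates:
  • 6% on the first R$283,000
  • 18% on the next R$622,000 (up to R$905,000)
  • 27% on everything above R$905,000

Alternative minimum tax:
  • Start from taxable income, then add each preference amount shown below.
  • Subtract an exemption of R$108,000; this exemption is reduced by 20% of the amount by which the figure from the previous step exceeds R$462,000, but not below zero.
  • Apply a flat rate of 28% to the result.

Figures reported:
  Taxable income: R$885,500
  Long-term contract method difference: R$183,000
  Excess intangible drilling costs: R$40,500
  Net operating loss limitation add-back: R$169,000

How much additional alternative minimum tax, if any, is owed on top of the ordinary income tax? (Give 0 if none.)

R$232,410

Ordinary income tax:
  R$283,000 × 6% = R$16,980
  R$602,500 × 18% = R$108,450
  → R$125,430

Alternative minimum tax:
  Adjusted income: R$885,500 + R$183,000 + R$40,500 + R$169,000 = R$1,278,000
  Exemption: 20% × (R$1,278,000 − R$462,000) = R$163,200 ≥ R$108,000, so the exemption is fully phased out
  Base: R$1,278,000 − R$0 = R$1,278,000
  R$1,278,000 × 28% = R$357,840

Excess of alternative minimum tax over ordinary income tax: R$357,840 − R$125,430 = R$232,410.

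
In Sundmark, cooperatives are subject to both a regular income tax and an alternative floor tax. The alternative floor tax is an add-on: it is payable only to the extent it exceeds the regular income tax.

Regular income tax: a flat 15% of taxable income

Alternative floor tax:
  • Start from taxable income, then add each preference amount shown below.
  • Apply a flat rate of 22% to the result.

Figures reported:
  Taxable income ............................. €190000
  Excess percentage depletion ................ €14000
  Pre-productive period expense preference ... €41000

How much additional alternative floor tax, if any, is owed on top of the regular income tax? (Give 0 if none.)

Alternative floor tax:
  Adjusted income: €190000 + €14000 + €41000 = €245000
  €245000 × 22% = €53900

Regular income tax:
  €190000 × 15% = €28500

Excess of alternative floor tax over regular income tax: €53900 − €28500 = €25400.

€25400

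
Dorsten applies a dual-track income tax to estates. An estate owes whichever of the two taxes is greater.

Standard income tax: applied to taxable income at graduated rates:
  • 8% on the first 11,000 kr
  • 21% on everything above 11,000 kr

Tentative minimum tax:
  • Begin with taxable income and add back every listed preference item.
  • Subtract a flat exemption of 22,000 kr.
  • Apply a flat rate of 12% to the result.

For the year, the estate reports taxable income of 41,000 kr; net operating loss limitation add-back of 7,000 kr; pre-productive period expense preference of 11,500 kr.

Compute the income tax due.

7,180 kr

Tentative minimum tax:
  Adjusted income: 41,000 kr + 7,000 kr + 11,500 kr = 59,500 kr
  Less exemption 22,000 kr → base 37,500 kr
  37,500 kr × 12% = 4,500 kr

Standard income tax:
  11,000 kr × 8% = 880 kr
  30,000 kr × 21% = 6,300 kr
  → 7,180 kr

7,180 kr > 4,500 kr, so the standard income tax governs.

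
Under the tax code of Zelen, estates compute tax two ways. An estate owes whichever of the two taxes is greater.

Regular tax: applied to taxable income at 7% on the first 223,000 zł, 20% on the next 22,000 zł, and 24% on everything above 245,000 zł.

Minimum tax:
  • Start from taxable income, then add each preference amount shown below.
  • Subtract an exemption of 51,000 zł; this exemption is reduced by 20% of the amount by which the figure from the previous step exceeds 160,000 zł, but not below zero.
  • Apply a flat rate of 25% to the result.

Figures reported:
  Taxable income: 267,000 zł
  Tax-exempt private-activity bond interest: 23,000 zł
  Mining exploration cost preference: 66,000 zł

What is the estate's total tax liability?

Minimum tax:
  Adjusted income: 267,000 zł + 23,000 zł + 66,000 zł = 356,000 zł
  Exemption: 51,000 zł − 20% × (356,000 zł − 160,000 zł) = 51,000 zł − 39,200 zł = 11,800 zł
  Base: 356,000 zł − 11,800 zł = 344,200 zł
  344,200 zł × 25% = 86,050 zł

Regular tax:
  223,000 zł × 7% = 15,610 zł
  22,000 zł × 20% = 4,400 zł
  22,000 zł × 24% = 5,280 zł
  → 25,290 zł

86,050 zł > 25,290 zł, so the minimum tax is the binding amount.

86,050 zł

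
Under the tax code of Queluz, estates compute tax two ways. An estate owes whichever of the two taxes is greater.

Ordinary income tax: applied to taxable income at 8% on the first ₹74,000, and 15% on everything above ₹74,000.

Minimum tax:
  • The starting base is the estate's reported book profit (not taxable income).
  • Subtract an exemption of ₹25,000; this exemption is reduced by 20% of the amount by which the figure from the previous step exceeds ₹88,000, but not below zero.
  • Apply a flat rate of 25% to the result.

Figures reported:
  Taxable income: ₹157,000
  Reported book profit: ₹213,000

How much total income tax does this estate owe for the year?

₹53,250

Minimum tax:
  Base (reported book profit): ₹213,000
  Exemption: 20% × (₹213,000 − ₹88,000) = ₹25,000 ≥ ₹25,000, so the exemption is fully phased out
  Base: ₹213,000 − ₹0 = ₹213,000
  ₹213,000 × 25% = ₹53,250

Ordinary income tax:
  ₹74,000 × 8% = ₹5,920
  ₹83,000 × 15% = ₹12,450
  → ₹18,370

₹53,250 > ₹18,370, so the minimum tax is the binding amount.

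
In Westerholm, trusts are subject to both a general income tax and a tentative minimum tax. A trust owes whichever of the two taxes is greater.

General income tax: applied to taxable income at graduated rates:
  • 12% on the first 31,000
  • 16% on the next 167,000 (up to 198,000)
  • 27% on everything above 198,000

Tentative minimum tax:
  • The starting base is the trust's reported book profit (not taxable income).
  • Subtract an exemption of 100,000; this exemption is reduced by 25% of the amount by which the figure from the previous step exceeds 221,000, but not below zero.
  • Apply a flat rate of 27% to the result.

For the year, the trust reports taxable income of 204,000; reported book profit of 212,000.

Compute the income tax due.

32,060

Tentative minimum tax:
  Base (reported book profit): 212,000
  Exemption: 212,000 ≤ 221,000, so full 100,000 applies
  Base: 212,000 − 100,000 = 112,000
  112,000 × 27% = 30,240

General income tax:
  31,000 × 12% = 3,720
  167,000 × 16% = 26,720
  6,000 × 27% = 1,620
  → 32,060

32,060 > 30,240, so the general income tax governs.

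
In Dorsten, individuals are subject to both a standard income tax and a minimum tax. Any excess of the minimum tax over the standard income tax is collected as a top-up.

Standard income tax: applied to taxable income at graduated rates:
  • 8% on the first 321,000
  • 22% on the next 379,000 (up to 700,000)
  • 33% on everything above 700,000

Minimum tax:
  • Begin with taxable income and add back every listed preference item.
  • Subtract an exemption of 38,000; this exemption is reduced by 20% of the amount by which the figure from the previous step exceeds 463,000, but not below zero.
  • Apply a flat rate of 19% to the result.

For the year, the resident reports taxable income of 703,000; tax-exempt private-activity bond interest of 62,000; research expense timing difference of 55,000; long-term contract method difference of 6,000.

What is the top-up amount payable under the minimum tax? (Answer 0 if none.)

Standard income tax:
  321,000 × 8% = 25,680
  379,000 × 22% = 83,380
  3,000 × 33% = 990
  → 110,050

Minimum tax:
  Adjusted income: 703,000 + 62,000 + 55,000 + 6,000 = 826,000
  Exemption: 20% × (826,000 − 463,000) = 72,600 ≥ 38,000, so the exemption is fully phased out
  Base: 826,000 − 0 = 826,000
  826,000 × 19% = 156,940

Excess of minimum tax over standard income tax: 156,940 − 110,050 = 46,890.

46,890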